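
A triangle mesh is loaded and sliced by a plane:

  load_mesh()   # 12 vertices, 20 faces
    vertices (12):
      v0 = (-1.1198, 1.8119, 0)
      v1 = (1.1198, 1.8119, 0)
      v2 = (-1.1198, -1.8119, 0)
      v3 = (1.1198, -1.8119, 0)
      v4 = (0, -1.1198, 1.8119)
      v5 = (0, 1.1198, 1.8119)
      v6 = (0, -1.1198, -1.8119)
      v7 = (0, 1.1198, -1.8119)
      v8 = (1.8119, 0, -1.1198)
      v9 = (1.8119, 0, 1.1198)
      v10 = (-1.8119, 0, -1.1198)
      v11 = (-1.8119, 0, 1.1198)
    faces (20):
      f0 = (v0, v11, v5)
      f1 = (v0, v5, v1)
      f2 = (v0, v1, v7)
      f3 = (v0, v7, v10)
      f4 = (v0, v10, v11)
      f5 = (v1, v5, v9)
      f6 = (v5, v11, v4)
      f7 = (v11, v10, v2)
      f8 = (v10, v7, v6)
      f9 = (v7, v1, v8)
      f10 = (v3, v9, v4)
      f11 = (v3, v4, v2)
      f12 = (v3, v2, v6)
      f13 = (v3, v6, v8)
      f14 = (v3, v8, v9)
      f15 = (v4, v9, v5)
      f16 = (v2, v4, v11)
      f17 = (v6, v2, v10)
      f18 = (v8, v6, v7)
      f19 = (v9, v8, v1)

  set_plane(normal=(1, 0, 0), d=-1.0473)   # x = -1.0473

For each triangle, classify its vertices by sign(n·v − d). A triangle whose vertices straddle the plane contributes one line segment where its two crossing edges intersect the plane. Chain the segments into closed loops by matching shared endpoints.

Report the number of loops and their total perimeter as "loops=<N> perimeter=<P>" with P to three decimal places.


Straddling triangles (10 of 20):
  (v0,v11,v5) [--+] → (-1.0473, 0.472542, 1.41186)–(-1.0473, 1.76709, 0.117309)  len=1.8308
  (v0,v5,v1) [-++] → (-1.0473, 1.76709, 0.117309)–(-1.0473, 1.8119, 0)  len=0.1256
  (v0,v1,v7) [-++] → (-1.0473, 1.8119, 0)–(-1.0473, 1.76709, -0.117309)  len=0.1256
  (v0,v7,v10) [-+-] → (-1.0473, 1.76709, -0.117309)–(-1.0473, 0.472542, -1.41186)  len=1.8308
  (v5,v11,v4) [+-+] → (-1.0473, 0.472542, 1.41186)–(-1.0473, -0.472542, 1.41186)  len=0.9451
  (v10,v7,v6) [-++] → (-1.0473, 0.472542, -1.41186)–(-1.0473, -0.472542, -1.41186)  len=0.9451
  (v3,v4,v2) [++-] → (-1.0473, -1.76709, 0.117309)–(-1.0473, -1.8119, 0)  len=0.1256
  (v3,v2,v6) [+-+] → (-1.0473, -1.8119, 0)–(-1.0473, -1.76709, -0.117309)  len=0.1256
  (v2,v4,v11) [-+-] → (-1.0473, -1.76709, 0.117309)–(-1.0473, -0.472542, 1.41186)  len=1.8308
  (v6,v2,v10) [+--] → (-1.0473, -1.76709, -0.117309)–(-1.0473, -0.472542, -1.41186)  len=1.8308

Chained into 1 loop(s):
  loop 1: 10 segments, perimeter = 9.7155
Total perimeter = 9.716

loops=1 perimeter=9.716


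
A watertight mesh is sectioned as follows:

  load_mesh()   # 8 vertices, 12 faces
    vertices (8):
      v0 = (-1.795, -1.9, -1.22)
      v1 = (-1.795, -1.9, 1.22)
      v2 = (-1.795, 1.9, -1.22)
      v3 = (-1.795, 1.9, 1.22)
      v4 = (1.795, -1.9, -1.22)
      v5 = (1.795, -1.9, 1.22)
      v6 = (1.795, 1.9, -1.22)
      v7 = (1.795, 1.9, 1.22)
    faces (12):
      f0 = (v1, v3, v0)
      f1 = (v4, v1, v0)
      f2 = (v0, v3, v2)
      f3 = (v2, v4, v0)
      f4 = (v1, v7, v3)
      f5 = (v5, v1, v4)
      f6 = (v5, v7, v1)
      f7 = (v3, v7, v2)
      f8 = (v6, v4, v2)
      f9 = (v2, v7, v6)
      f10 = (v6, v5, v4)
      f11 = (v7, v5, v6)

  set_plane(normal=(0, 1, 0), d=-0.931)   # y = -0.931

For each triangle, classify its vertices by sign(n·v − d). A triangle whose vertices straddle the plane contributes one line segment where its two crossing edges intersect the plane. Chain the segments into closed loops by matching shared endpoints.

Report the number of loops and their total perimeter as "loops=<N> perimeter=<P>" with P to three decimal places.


loops=1 perimeter=12.060

Straddling triangles (8 of 12):
  (v1,v3,v0) [-+-] → (-1.795, -0.931, 1.22)–(-1.795, -0.931, -0.5978)  len=1.8178
  (v0,v3,v2) [-++] → (-1.795, -0.931, -0.5978)–(-1.795, -0.931, -1.22)  len=0.6222
  (v2,v4,v0) [+--] → (0.87955, -0.931, -1.22)–(-1.795, -0.931, -1.22)  len=2.6745
  (v1,v7,v3) [-++] → (-0.87955, -0.931, 1.22)–(-1.795, -0.931, 1.22)  len=0.9154
  (v5,v7,v1) [-+-] → (1.795, -0.931, 1.22)–(-0.87955, -0.931, 1.22)  len=2.6745
  (v6,v4,v2) [+-+] → (1.795, -0.931, -1.22)–(0.87955, -0.931, -1.22)  len=0.9154
  (v6,v5,v4) [+--] → (1.795, -0.931, 0.5978)–(1.795, -0.931, -1.22)  len=1.8178
  (v7,v5,v6) [+-+] → (1.795, -0.931, 1.22)–(1.795, -0.931, 0.5978)  len=0.6222

Chained into 1 loop(s):
  loop 1: 8 segments, perimeter = 12.0600
Total perimeter = 12.060


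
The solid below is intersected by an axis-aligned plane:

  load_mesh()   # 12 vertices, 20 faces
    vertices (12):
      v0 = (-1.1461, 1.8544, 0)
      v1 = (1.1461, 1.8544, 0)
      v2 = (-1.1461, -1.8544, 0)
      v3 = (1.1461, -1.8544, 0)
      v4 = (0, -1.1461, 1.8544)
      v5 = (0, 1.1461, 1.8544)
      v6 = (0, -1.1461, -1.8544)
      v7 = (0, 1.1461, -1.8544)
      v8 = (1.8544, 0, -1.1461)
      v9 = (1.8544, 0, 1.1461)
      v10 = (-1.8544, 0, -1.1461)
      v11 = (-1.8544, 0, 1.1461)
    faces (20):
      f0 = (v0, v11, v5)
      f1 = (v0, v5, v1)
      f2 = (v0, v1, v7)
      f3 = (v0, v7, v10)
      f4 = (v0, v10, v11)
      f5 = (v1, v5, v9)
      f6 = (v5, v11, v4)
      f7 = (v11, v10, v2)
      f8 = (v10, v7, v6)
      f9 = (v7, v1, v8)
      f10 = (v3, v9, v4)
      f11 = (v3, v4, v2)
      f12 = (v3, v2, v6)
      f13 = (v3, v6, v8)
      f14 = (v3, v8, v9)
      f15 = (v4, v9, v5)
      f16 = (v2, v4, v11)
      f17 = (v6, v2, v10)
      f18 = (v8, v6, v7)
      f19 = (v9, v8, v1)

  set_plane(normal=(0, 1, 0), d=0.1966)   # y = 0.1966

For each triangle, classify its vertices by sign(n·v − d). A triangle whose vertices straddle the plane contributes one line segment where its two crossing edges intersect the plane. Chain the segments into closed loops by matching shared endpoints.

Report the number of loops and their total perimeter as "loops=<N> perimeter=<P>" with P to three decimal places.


loops=1 perimeter=12.051

Straddling triangles (10 of 20):
  (v0,v11,v5) [+-+] → (-1.77931, 0.1966, 1.02459)–(-1.5363, 0.1966, 1.2676)  len=0.3437
  (v0,v7,v10) [++-] → (-1.5363, 0.1966, -1.2676)–(-1.77931, 0.1966, -1.02459)  len=0.3437
  (v0,v10,v11) [+--] → (-1.77931, 0.1966, -1.02459)–(-1.77931, 0.1966, 1.02459)  len=2.0492
  (v1,v5,v9) [++-] → (1.5363, 0.1966, 1.2676)–(1.77931, 0.1966, 1.02459)  len=0.3437
  (v5,v11,v4) [+--] → (-1.5363, 0.1966, 1.2676)–(0, 0.1966, 1.8544)  len=1.6446
  (v10,v7,v6) [-+-] → (-1.5363, 0.1966, -1.2676)–(0, 0.1966, -1.8544)  len=1.6446
  (v7,v1,v8) [++-] → (1.77931, 0.1966, -1.02459)–(1.5363, 0.1966, -1.2676)  len=0.3437
  (v4,v9,v5) [--+] → (1.5363, 0.1966, 1.2676)–(0, 0.1966, 1.8544)  len=1.6446
  (v8,v6,v7) [--+] → (0, 0.1966, -1.8544)–(1.5363, 0.1966, -1.2676)  len=1.6446
  (v9,v8,v1) [--+] → (1.77931, 0.1966, -1.02459)–(1.77931, 0.1966, 1.02459)  len=2.0492

Chained into 1 loop(s):
  loop 1: 10 segments, perimeter = 12.0512
Total perimeter = 12.051


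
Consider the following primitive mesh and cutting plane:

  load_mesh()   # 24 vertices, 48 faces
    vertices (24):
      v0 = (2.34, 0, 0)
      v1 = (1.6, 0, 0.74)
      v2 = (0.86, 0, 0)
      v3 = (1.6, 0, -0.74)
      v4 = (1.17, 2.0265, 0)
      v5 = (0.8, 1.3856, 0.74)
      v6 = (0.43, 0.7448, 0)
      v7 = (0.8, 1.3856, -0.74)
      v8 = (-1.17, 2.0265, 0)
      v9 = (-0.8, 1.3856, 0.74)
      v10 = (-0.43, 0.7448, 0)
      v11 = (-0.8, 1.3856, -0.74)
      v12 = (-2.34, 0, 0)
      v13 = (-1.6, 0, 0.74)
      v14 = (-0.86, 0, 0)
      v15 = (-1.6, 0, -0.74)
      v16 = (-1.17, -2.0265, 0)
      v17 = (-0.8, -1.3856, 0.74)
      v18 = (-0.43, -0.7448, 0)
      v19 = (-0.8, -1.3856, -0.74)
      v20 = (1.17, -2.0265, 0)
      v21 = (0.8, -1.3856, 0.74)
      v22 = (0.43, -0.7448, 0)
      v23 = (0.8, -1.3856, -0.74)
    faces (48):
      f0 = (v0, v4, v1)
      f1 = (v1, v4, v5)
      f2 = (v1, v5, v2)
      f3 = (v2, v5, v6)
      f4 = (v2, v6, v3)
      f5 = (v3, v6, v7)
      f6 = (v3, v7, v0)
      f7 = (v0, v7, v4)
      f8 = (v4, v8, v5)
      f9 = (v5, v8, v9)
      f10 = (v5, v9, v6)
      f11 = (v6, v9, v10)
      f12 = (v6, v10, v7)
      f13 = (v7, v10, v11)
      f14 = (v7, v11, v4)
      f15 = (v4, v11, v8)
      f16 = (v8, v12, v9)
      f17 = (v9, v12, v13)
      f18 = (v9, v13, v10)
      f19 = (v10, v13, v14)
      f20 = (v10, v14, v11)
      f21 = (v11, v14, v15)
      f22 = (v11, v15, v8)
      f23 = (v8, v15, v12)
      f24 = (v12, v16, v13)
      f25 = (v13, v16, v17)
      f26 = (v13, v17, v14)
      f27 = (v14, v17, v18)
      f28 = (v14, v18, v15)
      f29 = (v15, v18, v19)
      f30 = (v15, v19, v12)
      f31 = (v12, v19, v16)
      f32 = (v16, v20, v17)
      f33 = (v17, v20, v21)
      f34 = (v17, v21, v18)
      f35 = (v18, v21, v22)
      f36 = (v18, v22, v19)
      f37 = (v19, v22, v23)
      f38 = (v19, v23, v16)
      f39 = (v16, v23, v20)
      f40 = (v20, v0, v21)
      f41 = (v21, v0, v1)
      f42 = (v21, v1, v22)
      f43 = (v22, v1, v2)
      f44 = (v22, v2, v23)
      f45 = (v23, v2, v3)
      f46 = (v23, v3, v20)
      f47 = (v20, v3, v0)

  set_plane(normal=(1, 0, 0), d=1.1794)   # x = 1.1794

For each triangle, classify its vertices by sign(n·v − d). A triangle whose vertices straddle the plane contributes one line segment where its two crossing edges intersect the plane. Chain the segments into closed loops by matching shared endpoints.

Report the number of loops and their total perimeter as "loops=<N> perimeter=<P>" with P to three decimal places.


Straddling triangles (14 of 48):
  (v0,v4,v1) [+-+] → (1.1794, 2.01022, 0)–(1.1794, 1.9822, 0.0161767)  len=0.0324
  (v1,v4,v5) [+--] → (1.1794, 1.9822, 0.0161767)–(1.1794, 0.728479, 0.74)  len=1.4477
  (v1,v5,v2) [+--] → (1.1794, 0.728479, 0.74)–(1.1794, 0, 0.3194)  len=0.8412
  (v2,v6,v3) [--+] → (1.1794, 0.267746, -0.473979)–(1.1794, 0, -0.3194)  len=0.3092
  (v3,v6,v7) [+--] → (1.1794, 0.267746, -0.473979)–(1.1794, 0.728479, -0.74)  len=0.5320
  (v3,v7,v0) [+-+] → (1.1794, 0.728479, -0.74)–(1.1794, 1.04424, -0.557691)  len=0.3646
  (v0,v7,v4) [+--] → (1.1794, 1.04424, -0.557691)–(1.1794, 2.01022, 0)  len=1.1154
  (v20,v0,v21) [-+-] → (1.1794, -2.01022, 0)–(1.1794, -1.04424, 0.557691)  len=1.1154
  (v21,v0,v1) [-++] → (1.1794, -1.04424, 0.557691)–(1.1794, -0.728479, 0.74)  len=0.3646
  (v21,v1,v22) [-+-] → (1.1794, -0.728479, 0.74)–(1.1794, -0.267746, 0.473979)  len=0.5320
  (v22,v1,v2) [-+-] → (1.1794, -0.267746, 0.473979)–(1.1794, 0, 0.3194)  len=0.3092
  (v23,v2,v3) [--+] → (1.1794, 0, -0.3194)–(1.1794, -0.728479, -0.74)  len=0.8412
  (v23,v3,v20) [-+-] → (1.1794, -0.728479, -0.74)–(1.1794, -1.9822, -0.0161767)  len=1.4477
  (v20,v3,v0) [-++] → (1.1794, -1.9822, -0.0161767)–(1.1794, -2.01022, 0)  len=0.0324

Chained into 1 loop(s):
  loop 1: 14 segments, perimeter = 9.2848
Total perimeter = 9.285

loops=1 perimeter=9.285


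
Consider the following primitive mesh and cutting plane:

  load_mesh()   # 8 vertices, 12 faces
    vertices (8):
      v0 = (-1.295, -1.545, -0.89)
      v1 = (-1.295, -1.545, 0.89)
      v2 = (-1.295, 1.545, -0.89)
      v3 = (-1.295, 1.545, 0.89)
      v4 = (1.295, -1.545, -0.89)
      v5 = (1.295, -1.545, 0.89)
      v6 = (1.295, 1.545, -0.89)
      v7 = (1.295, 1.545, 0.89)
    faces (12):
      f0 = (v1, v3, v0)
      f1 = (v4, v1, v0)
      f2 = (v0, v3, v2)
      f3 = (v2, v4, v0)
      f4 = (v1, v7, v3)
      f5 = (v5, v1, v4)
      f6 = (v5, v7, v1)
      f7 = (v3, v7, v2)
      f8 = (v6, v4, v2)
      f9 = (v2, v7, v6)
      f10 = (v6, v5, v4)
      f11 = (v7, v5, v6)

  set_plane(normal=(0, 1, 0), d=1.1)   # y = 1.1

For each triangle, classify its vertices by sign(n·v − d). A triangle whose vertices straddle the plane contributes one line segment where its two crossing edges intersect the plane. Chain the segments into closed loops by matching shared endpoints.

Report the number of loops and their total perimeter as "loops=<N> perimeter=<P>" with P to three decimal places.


Straddling triangles (8 of 12):
  (v1,v3,v0) [-+-] → (-1.295, 1.1, 0.89)–(-1.295, 1.1, 0.633657)  len=0.2563
  (v0,v3,v2) [-++] → (-1.295, 1.1, 0.633657)–(-1.295, 1.1, -0.89)  len=1.5237
  (v2,v4,v0) [+--] → (-0.922006, 1.1, -0.89)–(-1.295, 1.1, -0.89)  len=0.3730
  (v1,v7,v3) [-++] → (0.922006, 1.1, 0.89)–(-1.295, 1.1, 0.89)  len=2.2170
  (v5,v7,v1) [-+-] → (1.295, 1.1, 0.89)–(0.922006, 1.1, 0.89)  len=0.3730
  (v6,v4,v2) [+-+] → (1.295, 1.1, -0.89)–(-0.922006, 1.1, -0.89)  len=2.2170
  (v6,v5,v4) [+--] → (1.295, 1.1, -0.633657)–(1.295, 1.1, -0.89)  len=0.2563
  (v7,v5,v6) [+-+] → (1.295, 1.1, 0.89)–(1.295, 1.1, -0.633657)  len=1.5237

Chained into 1 loop(s):
  loop 1: 8 segments, perimeter = 8.7400
Total perimeter = 8.740

loops=1 perimeter=8.740


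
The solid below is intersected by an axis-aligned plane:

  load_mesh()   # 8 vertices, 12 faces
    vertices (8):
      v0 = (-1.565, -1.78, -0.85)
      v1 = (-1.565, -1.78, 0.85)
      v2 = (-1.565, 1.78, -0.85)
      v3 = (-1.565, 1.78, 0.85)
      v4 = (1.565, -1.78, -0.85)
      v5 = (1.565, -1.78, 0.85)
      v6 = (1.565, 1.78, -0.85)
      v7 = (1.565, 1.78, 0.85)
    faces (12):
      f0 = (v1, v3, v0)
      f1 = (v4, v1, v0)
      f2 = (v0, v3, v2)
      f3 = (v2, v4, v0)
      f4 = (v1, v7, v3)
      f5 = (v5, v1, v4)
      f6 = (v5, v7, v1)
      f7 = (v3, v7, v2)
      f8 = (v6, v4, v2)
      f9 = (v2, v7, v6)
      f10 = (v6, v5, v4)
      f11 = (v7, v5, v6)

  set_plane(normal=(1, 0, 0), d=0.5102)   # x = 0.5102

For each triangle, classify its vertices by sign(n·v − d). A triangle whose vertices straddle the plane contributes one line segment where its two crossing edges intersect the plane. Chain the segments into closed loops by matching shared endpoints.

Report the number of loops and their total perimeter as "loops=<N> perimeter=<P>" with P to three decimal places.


Straddling triangles (8 of 12):
  (v4,v1,v0) [+--] → (0.5102, -1.78, -0.277105)–(0.5102, -1.78, -0.85)  len=0.5729
  (v2,v4,v0) [-+-] → (0.5102, -0.580291, -0.85)–(0.5102, -1.78, -0.85)  len=1.1997
  (v1,v7,v3) [-+-] → (0.5102, 0.580291, 0.85)–(0.5102, 1.78, 0.85)  len=1.1997
  (v5,v1,v4) [+-+] → (0.5102, -1.78, 0.85)–(0.5102, -1.78, -0.277105)  len=1.1271
  (v5,v7,v1) [++-] → (0.5102, 0.580291, 0.85)–(0.5102, -1.78, 0.85)  len=2.3603
  (v3,v7,v2) [-+-] → (0.5102, 1.78, 0.85)–(0.5102, 1.78, 0.277105)  len=0.5729
  (v6,v4,v2) [++-] → (0.5102, -0.580291, -0.85)–(0.5102, 1.78, -0.85)  len=2.3603
  (v2,v7,v6) [-++] → (0.5102, 1.78, 0.277105)–(0.5102, 1.78, -0.85)  len=1.1271

Chained into 1 loop(s):
  loop 1: 8 segments, perimeter = 10.5200
Total perimeter = 10.520

loops=1 perimeter=10.520


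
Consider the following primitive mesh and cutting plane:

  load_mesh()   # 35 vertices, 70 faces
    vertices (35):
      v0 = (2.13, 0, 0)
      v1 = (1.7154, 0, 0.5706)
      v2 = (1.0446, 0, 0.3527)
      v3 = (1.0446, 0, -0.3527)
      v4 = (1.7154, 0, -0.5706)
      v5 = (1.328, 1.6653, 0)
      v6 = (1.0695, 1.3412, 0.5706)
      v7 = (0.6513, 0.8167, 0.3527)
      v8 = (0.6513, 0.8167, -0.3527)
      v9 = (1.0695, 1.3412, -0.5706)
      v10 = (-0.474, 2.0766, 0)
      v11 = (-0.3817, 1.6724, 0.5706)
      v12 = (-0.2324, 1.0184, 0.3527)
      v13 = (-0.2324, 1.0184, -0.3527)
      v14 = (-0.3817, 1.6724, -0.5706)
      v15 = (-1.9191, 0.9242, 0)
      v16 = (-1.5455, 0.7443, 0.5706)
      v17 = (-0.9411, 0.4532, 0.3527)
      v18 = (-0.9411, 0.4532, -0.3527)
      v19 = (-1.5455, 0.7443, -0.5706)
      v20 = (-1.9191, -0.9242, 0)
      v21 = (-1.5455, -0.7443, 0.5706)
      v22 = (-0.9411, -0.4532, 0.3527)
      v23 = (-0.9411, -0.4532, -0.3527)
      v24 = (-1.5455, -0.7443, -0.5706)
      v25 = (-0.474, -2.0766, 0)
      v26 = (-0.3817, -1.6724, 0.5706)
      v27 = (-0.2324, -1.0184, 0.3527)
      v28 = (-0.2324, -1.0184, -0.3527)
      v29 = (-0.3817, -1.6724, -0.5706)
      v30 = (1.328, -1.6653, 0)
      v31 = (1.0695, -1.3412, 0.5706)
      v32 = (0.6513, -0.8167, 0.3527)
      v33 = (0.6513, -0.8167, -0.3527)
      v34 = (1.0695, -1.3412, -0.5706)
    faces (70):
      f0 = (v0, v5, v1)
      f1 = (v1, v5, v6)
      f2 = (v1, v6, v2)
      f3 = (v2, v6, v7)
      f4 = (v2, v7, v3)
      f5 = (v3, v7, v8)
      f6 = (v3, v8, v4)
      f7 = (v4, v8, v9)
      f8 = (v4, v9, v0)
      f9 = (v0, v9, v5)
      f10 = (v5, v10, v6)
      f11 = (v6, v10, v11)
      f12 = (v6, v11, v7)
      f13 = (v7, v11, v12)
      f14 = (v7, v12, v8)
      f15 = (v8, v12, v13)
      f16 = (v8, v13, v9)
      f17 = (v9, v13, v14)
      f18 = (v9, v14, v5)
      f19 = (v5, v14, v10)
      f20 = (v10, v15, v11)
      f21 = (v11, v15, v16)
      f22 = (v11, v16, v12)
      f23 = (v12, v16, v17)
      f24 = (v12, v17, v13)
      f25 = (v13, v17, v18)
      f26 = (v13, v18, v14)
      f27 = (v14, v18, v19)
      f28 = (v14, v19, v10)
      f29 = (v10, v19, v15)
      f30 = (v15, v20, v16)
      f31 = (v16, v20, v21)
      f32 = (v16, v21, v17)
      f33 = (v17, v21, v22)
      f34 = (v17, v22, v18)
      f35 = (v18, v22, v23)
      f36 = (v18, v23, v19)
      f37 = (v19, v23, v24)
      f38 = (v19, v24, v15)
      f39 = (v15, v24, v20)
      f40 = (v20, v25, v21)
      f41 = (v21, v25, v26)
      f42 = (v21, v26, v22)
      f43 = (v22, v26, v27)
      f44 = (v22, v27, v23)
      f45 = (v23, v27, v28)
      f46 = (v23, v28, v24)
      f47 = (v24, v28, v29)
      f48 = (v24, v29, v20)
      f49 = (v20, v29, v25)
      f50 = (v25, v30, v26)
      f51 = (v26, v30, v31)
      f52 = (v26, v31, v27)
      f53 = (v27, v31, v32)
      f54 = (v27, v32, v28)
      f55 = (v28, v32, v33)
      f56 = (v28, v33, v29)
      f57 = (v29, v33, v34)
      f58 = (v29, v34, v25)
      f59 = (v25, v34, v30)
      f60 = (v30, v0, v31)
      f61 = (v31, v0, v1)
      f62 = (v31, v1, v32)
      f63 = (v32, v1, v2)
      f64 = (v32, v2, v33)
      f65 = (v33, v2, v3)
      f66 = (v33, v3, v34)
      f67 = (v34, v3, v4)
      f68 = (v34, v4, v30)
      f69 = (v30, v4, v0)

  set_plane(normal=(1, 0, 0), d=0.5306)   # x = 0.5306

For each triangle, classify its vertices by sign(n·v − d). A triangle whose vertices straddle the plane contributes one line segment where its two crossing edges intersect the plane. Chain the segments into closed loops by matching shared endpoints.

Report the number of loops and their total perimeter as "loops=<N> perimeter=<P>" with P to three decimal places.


loops=2 perimeter=6.788

Straddling triangles (20 of 70):
  (v5,v10,v6) [+-+] → (0.5306, 1.8473, 0)–(0.5306, 1.59796, 0.37138)  len=0.4473
  (v6,v10,v11) [+--] → (0.5306, 1.59796, 0.37138)–(0.5306, 1.46419, 0.5706)  len=0.2400
  (v6,v11,v7) [+-+] → (0.5306, 1.46419, 0.5706)–(0.5306, 0.916684, 0.37816)  len=0.5803
  (v7,v11,v12) [+--] → (0.5306, 0.916684, 0.37816)–(0.5306, 0.844249, 0.3527)  len=0.0768
  (v7,v12,v8) [+-+] → (0.5306, 0.844249, 0.3527)–(0.5306, 0.844249, -0.256353)  len=0.6091
  (v8,v12,v13) [+--] → (0.5306, 0.844249, -0.256353)–(0.5306, 0.844249, -0.3527)  len=0.0963
  (v8,v13,v9) [+-+] → (0.5306, 0.844249, -0.3527)–(0.5306, 1.20758, -0.480404)  len=0.3851
  (v9,v13,v14) [+--] → (0.5306, 1.20758, -0.480404)–(0.5306, 1.46419, -0.5706)  len=0.2720
  (v9,v14,v5) [+-+] → (0.5306, 1.46419, -0.5706)–(0.5306, 1.66861, -0.266126)  len=0.3667
  (v5,v14,v10) [+--] → (0.5306, 1.66861, -0.266126)–(0.5306, 1.8473, 0)  len=0.3206
  (v25,v30,v26) [-+-] → (0.5306, -1.8473, 0)–(0.5306, -1.66861, 0.266126)  len=0.3206
  (v26,v30,v31) [-++] → (0.5306, -1.66861, 0.266126)–(0.5306, -1.46419, 0.5706)  len=0.3667
  (v26,v31,v27) [-+-] → (0.5306, -1.46419, 0.5706)–(0.5306, -1.20758, 0.480404)  len=0.2720
  (v27,v31,v32) [-++] → (0.5306, -1.20758, 0.480404)–(0.5306, -0.844249, 0.3527)  len=0.3851
  (v27,v32,v28) [-+-] → (0.5306, -0.844249, 0.3527)–(0.5306, -0.844249, 0.256353)  len=0.0963
  (v28,v32,v33) [-++] → (0.5306, -0.844249, 0.256353)–(0.5306, -0.844249, -0.3527)  len=0.6091
  (v28,v33,v29) [-+-] → (0.5306, -0.844249, -0.3527)–(0.5306, -0.916684, -0.37816)  len=0.0768
  (v29,v33,v34) [-++] → (0.5306, -0.916684, -0.37816)–(0.5306, -1.46419, -0.5706)  len=0.5803
  (v29,v34,v25) [-+-] → (0.5306, -1.46419, -0.5706)–(0.5306, -1.59796, -0.37138)  len=0.2400
  (v25,v34,v30) [-++] → (0.5306, -1.59796, -0.37138)–(0.5306, -1.8473, 0)  len=0.4473

Chained into 2 loop(s):
  loop 1: 10 segments, perimeter = 3.3942
  loop 2: 10 segments, perimeter = 3.3942
Total perimeter = 6.788


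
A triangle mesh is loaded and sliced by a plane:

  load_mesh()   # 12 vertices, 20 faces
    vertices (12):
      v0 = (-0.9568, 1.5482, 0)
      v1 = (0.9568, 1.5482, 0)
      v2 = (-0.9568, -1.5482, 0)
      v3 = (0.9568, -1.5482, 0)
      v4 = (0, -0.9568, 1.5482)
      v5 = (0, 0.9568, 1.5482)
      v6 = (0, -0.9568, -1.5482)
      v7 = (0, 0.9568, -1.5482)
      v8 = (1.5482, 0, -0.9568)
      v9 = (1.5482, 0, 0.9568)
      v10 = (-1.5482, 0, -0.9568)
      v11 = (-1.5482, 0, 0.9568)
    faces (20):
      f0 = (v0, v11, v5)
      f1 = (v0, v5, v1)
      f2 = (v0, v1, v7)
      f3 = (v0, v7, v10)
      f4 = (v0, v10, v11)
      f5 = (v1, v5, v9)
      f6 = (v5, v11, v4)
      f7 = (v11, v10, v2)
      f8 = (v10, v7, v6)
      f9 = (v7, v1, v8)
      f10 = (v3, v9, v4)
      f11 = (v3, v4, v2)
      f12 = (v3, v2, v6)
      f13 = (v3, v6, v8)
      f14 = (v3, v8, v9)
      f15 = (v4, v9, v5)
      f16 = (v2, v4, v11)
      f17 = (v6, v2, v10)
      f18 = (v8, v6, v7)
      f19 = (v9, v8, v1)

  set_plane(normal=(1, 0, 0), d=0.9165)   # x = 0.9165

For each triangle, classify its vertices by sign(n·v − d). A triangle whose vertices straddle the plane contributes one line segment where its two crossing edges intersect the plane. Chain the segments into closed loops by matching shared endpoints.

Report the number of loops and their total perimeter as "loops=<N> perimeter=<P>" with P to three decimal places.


loops=1 perimeter=8.249

Straddling triangles (10 of 20):
  (v0,v5,v1) [--+] → (0.9165, 1.52329, 0.0652095)–(0.9165, 1.5482, 0)  len=0.0698
  (v0,v1,v7) [-+-] → (0.9165, 1.5482, 0)–(0.9165, 1.52329, -0.0652095)  len=0.0698
  (v1,v5,v9) [+-+] → (0.9165, 1.52329, 0.0652095)–(0.9165, 0.390396, 1.1981)  len=1.6022
  (v7,v1,v8) [-++] → (0.9165, 1.52329, -0.0652095)–(0.9165, 0.390396, -1.1981)  len=1.6022
  (v3,v9,v4) [++-] → (0.9165, -0.390396, 1.1981)–(0.9165, -1.52329, 0.0652095)  len=1.6022
  (v3,v4,v2) [+--] → (0.9165, -1.52329, 0.0652095)–(0.9165, -1.5482, 0)  len=0.0698
  (v3,v2,v6) [+--] → (0.9165, -1.5482, 0)–(0.9165, -1.52329, -0.0652095)  len=0.0698
  (v3,v6,v8) [+-+] → (0.9165, -1.52329, -0.0652095)–(0.9165, -0.390396, -1.1981)  len=1.6022
  (v4,v9,v5) [-+-] → (0.9165, -0.390396, 1.1981)–(0.9165, 0.390396, 1.1981)  len=0.7808
  (v8,v6,v7) [+--] → (0.9165, -0.390396, -1.1981)–(0.9165, 0.390396, -1.1981)  len=0.7808

Chained into 1 loop(s):
  loop 1: 10 segments, perimeter = 8.2494
Total perimeter = 8.249


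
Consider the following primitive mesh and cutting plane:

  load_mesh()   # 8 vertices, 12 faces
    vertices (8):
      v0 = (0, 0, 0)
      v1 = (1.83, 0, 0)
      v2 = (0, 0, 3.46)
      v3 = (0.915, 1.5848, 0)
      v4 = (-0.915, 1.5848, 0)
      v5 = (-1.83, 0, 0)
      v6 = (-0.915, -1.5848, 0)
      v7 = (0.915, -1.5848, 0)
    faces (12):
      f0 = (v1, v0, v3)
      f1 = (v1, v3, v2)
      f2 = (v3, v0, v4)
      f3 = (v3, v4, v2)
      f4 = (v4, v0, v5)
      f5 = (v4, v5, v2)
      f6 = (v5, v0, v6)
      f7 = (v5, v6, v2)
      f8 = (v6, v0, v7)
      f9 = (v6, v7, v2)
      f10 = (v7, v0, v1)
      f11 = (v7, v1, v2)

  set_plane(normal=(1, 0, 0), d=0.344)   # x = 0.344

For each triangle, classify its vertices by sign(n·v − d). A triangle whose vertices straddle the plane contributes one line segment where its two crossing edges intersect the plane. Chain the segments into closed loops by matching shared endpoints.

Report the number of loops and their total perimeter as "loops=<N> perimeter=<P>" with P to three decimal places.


loops=1 perimeter=9.684

Straddling triangles (8 of 12):
  (v1,v0,v3) [+-+] → (0.344, 0, 0)–(0.344, 0.595816, 0)  len=0.5958
  (v1,v3,v2) [++-] → (0.344, 0.595816, 2.15919)–(0.344, 0, 2.8096)  len=0.8821
  (v3,v0,v4) [+--] → (0.344, 0.595816, 0)–(0.344, 1.5848, 0)  len=0.9890
  (v3,v4,v2) [+--] → (0.344, 1.5848, 0)–(0.344, 0.595816, 2.15919)  len=2.3749
  (v6,v0,v7) [--+] → (0.344, -0.595816, 0)–(0.344, -1.5848, 0)  len=0.9890
  (v6,v7,v2) [-+-] → (0.344, -1.5848, 0)–(0.344, -0.595816, 2.15919)  len=2.3749
  (v7,v0,v1) [+-+] → (0.344, -0.595816, 0)–(0.344, 0, 0)  len=0.5958
  (v7,v1,v2) [++-] → (0.344, 0, 2.8096)–(0.344, -0.595816, 2.15919)  len=0.8821

Chained into 1 loop(s):
  loop 1: 8 segments, perimeter = 9.6835
Total perimeter = 9.684


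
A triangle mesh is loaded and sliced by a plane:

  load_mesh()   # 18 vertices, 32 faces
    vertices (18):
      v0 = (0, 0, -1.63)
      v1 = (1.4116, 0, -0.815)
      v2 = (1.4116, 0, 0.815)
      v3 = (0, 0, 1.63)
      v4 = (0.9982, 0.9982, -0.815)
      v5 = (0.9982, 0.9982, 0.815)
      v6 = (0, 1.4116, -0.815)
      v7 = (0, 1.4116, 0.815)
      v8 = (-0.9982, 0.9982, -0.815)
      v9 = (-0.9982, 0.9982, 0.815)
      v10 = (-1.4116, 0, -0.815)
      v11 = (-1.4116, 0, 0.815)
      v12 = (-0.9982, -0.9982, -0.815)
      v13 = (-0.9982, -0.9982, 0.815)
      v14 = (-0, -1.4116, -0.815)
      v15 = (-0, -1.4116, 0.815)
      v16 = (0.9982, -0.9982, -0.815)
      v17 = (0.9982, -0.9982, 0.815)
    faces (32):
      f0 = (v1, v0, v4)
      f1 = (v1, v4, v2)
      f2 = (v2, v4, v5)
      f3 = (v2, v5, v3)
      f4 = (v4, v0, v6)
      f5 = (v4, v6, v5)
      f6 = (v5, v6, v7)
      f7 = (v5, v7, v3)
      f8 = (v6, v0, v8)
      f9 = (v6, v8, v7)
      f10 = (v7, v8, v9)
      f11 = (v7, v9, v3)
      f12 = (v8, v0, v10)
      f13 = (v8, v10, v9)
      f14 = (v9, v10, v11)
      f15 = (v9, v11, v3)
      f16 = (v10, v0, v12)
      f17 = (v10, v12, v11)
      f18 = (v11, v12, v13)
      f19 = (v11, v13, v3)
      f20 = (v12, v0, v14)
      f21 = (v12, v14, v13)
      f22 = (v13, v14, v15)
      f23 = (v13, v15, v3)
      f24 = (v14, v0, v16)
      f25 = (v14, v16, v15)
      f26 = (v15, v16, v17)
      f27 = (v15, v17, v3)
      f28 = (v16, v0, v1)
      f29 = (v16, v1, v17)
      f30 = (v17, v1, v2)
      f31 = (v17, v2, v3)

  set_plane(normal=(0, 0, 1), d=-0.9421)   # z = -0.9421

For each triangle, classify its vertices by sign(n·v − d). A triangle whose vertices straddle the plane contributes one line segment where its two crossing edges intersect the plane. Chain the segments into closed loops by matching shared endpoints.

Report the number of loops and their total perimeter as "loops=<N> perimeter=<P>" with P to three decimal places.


Straddling triangles (8 of 32):
  (v1,v0,v4) [+-+] → (1.19146, 0, -0.9421)–(0.84253, 0.84253, -0.9421)  len=0.9119
  (v4,v0,v6) [+-+] → (0.84253, 0.84253, -0.9421)–(0, 1.19146, -0.9421)  len=0.9119
  (v6,v0,v8) [+-+] → (0, 1.19146, -0.9421)–(-0.84253, 0.84253, -0.9421)  len=0.9119
  (v8,v0,v10) [+-+] → (-0.84253, 0.84253, -0.9421)–(-1.19146, 0, -0.9421)  len=0.9119
  (v10,v0,v12) [+-+] → (-1.19146, 0, -0.9421)–(-0.84253, -0.84253, -0.9421)  len=0.9119
  (v12,v0,v14) [+-+] → (-0.84253, -0.84253, -0.9421)–(0, -1.19146, -0.9421)  len=0.9119
  (v14,v0,v16) [+-+] → (0, -1.19146, -0.9421)–(0.84253, -0.84253, -0.9421)  len=0.9119
  (v16,v0,v1) [+-+] → (0.84253, -0.84253, -0.9421)–(1.19146, 0, -0.9421)  len=0.9119

Chained into 1 loop(s):
  loop 1: 8 segments, perimeter = 7.2954
Total perimeter = 7.295

loops=1 perimeter=7.295


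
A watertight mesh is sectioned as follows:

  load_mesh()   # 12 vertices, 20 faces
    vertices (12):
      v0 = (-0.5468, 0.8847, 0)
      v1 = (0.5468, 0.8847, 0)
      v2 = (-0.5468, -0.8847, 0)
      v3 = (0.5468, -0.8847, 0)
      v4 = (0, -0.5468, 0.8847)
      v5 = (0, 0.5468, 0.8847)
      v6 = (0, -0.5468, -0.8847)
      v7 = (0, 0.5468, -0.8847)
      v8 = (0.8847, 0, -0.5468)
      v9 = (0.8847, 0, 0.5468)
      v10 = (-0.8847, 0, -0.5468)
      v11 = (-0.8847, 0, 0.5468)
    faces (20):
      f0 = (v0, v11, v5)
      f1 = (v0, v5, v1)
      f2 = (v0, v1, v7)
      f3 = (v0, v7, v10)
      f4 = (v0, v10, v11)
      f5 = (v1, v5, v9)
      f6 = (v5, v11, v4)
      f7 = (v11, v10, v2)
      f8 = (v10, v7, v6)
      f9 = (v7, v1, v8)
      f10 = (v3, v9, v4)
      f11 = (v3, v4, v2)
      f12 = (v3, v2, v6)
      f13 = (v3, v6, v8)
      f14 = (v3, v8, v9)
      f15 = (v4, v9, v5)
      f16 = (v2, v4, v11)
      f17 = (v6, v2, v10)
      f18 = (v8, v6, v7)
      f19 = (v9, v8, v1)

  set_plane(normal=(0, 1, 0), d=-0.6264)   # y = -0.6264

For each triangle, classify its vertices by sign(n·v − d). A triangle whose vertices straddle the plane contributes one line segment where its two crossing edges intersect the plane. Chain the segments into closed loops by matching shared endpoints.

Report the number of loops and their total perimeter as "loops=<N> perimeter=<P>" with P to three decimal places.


Straddling triangles (8 of 20):
  (v11,v10,v2) [++-] → (-0.645454, -0.6264, -0.159646)–(-0.645454, -0.6264, 0.159646)  len=0.3193
  (v3,v9,v4) [-++] → (0.645454, -0.6264, 0.159646)–(0.128811, -0.6264, 0.676289)  len=0.7306
  (v3,v4,v2) [-+-] → (0.128811, -0.6264, 0.676289)–(-0.128811, -0.6264, 0.676289)  len=0.2576
  (v3,v2,v6) [--+] → (-0.128811, -0.6264, -0.676289)–(0.128811, -0.6264, -0.676289)  len=0.2576
  (v3,v6,v8) [-++] → (0.128811, -0.6264, -0.676289)–(0.645454, -0.6264, -0.159646)  len=0.7306
  (v3,v8,v9) [-++] → (0.645454, -0.6264, -0.159646)–(0.645454, -0.6264, 0.159646)  len=0.3193
  (v2,v4,v11) [-++] → (-0.128811, -0.6264, 0.676289)–(-0.645454, -0.6264, 0.159646)  len=0.7306
  (v6,v2,v10) [+-+] → (-0.128811, -0.6264, -0.676289)–(-0.645454, -0.6264, -0.159646)  len=0.7306

Chained into 1 loop(s):
  loop 1: 8 segments, perimeter = 4.0764
Total perimeter = 4.076

loops=1 perimeter=4.076


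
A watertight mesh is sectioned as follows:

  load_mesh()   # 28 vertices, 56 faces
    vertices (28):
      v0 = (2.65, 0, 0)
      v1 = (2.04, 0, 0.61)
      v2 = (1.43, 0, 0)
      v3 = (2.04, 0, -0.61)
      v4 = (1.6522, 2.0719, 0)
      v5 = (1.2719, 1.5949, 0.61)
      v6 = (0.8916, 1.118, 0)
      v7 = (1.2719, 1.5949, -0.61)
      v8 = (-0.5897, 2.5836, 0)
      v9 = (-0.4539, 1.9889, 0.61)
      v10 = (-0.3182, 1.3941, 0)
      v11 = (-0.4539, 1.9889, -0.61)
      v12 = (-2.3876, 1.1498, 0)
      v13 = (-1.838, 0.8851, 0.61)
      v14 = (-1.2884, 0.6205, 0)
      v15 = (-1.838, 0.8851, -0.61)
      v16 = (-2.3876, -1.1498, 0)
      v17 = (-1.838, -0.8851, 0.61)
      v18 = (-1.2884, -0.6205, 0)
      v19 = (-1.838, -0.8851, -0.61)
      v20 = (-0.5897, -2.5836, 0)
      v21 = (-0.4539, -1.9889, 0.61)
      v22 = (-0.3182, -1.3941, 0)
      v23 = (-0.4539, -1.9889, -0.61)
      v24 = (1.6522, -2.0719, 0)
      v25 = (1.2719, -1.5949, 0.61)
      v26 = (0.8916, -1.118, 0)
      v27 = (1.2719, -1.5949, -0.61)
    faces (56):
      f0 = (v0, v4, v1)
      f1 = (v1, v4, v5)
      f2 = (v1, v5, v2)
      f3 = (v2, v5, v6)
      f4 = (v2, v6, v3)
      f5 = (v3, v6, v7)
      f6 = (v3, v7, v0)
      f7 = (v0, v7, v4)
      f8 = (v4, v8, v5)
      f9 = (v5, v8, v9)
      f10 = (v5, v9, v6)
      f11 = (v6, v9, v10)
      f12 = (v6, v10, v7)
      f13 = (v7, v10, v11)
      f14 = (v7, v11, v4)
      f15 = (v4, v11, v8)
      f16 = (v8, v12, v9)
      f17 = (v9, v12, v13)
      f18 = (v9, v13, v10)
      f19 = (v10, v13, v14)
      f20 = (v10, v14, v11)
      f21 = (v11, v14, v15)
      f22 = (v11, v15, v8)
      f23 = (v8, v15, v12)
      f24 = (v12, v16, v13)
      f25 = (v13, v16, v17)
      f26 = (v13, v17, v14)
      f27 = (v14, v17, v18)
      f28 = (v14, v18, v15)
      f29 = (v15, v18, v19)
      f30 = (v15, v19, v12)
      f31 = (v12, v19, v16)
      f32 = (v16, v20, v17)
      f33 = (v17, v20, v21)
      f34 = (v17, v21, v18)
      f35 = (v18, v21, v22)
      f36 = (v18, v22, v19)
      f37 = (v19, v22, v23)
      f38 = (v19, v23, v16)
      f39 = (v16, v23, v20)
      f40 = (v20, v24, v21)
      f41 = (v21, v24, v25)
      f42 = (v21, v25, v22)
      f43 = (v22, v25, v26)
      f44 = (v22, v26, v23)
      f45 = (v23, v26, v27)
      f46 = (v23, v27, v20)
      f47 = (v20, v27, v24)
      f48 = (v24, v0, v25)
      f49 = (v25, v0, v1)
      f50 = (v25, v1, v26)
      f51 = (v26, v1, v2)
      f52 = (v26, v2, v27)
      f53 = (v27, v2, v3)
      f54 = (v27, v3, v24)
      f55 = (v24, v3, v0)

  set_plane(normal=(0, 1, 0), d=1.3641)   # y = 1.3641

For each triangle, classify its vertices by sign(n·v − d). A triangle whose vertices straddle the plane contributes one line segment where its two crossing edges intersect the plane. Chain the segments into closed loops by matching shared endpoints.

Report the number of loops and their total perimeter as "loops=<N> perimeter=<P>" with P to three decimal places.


loops=2 perimeter=9.474

Straddling triangles (18 of 56):
  (v0,v4,v1) [-+-] → (1.99307, 1.3641, 0)–(1.78468, 1.3641, 0.208387)  len=0.2947
  (v1,v4,v5) [-++] → (1.78468, 1.3641, 0.208387)–(1.38305, 1.3641, 0.61)  len=0.5680
  (v1,v5,v2) [-+-] → (1.38305, 1.3641, 0.61)–(1.29478, 1.3641, 0.521726)  len=0.1248
  (v2,v5,v6) [-+-] → (1.29478, 1.3641, 0.521726)–(1.08785, 1.3641, 0.314785)  len=0.2926
  (v3,v6,v7) [--+] → (1.08785, 1.3641, -0.314785)–(1.38305, 1.3641, -0.61)  len=0.4175
  (v3,v7,v0) [-+-] → (1.38305, 1.3641, -0.61)–(1.47133, 1.3641, -0.521726)  len=0.1248
  (v0,v7,v4) [-++] → (1.47133, 1.3641, -0.521726)–(1.99307, 1.3641, 0)  len=0.7378
  (v5,v9,v6) [++-] → (0.511387, 1.3641, 0.172375)–(1.08785, 1.3641, 0.314785)  len=0.5938
  (v6,v9,v10) [-++] → (0.511387, 1.3641, 0.172375)–(-0.186748, 1.3641, 0)  len=0.7191
  (v6,v10,v7) [-++] → (-0.186748, 1.3641, 0)–(1.08785, 1.3641, -0.314785)  len=1.3129
  (v8,v12,v9) [+-+] → (-2.11888, 1.3641, 0)–(-1.89375, 1.3641, 0.15579)  len=0.2738
  (v9,v12,v13) [+--] → (-1.89375, 1.3641, 0.15579)–(-1.23736, 1.3641, 0.61)  len=0.7982
  (v9,v13,v10) [+-+] → (-1.23736, 1.3641, 0.61)–(-0.407776, 1.3641, 0.0359528)  len=1.0088
  (v10,v13,v14) [+--] → (-0.407776, 1.3641, 0.0359528)–(-0.355824, 1.3641, 0)  len=0.0632
  (v10,v14,v11) [+-+] → (-0.355824, 1.3641, 0)–(-0.834926, 1.3641, -0.331479)  len=0.5826
  (v11,v14,v15) [+--] → (-0.834926, 1.3641, -0.331479)–(-1.23736, 1.3641, -0.61)  len=0.4894
  (v11,v15,v8) [+-+] → (-1.23736, 1.3641, -0.61)–(-1.48596, 1.3641, -0.437972)  len=0.3023
  (v8,v15,v12) [+--] → (-1.48596, 1.3641, -0.437972)–(-2.11888, 1.3641, 0)  len=0.7697

Chained into 2 loop(s):
  loop 1: 10 segments, perimeter = 5.1861
  loop 2: 8 segments, perimeter = 4.2880
Total perimeter = 9.474


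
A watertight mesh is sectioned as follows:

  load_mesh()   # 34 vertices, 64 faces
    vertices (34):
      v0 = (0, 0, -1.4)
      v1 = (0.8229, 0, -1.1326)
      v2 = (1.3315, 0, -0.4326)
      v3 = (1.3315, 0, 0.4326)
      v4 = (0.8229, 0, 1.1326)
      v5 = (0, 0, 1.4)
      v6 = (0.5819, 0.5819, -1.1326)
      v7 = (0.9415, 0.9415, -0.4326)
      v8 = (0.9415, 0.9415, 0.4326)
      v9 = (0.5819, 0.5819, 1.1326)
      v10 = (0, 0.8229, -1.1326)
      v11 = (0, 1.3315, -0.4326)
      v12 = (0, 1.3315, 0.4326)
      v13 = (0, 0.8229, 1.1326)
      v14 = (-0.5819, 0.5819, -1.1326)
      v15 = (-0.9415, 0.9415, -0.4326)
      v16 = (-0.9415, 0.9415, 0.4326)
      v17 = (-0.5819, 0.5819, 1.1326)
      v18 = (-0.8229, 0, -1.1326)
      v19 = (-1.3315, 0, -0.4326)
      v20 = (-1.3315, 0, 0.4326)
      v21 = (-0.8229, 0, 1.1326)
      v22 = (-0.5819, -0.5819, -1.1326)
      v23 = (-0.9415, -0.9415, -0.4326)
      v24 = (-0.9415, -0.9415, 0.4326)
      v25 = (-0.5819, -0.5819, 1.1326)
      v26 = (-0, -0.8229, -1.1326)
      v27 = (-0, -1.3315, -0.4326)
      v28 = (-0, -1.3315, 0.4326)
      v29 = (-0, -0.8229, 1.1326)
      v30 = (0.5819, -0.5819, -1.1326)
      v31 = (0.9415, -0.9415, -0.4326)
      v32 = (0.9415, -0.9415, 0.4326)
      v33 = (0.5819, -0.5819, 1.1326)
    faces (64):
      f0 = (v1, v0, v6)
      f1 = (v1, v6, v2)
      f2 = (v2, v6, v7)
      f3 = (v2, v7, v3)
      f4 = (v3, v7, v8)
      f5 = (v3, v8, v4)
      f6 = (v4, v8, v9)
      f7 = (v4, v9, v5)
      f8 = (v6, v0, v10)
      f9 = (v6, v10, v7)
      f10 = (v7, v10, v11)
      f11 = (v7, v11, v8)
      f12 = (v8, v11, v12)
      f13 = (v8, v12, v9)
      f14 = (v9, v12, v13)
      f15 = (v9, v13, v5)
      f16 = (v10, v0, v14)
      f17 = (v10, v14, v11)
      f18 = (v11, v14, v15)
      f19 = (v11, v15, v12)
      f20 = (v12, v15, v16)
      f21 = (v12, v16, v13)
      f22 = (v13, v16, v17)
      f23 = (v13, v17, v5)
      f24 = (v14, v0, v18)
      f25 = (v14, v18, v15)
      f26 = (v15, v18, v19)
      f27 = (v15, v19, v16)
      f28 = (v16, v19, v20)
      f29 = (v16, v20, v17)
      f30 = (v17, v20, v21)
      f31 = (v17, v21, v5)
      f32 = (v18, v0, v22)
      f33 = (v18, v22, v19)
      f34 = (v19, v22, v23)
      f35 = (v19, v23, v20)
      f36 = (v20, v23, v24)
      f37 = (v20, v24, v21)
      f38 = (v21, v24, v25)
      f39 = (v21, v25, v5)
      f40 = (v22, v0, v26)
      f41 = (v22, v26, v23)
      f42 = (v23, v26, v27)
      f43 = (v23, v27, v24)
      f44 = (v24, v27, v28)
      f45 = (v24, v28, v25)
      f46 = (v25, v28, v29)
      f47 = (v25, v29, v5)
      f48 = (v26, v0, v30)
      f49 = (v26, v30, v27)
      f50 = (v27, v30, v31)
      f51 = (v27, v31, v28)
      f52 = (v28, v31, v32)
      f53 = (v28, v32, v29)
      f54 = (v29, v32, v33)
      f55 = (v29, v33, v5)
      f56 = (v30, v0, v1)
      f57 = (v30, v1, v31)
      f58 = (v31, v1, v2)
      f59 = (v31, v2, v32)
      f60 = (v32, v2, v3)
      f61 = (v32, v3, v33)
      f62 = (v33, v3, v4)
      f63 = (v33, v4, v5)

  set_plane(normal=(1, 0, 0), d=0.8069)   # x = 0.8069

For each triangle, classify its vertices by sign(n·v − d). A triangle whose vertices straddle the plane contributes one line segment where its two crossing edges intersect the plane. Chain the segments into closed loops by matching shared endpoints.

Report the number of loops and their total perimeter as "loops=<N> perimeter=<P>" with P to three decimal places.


Straddling triangles (20 of 64):
  (v1,v0,v6) [+--] → (0.8069, 0, -1.1378)–(0.8069, 0.0386324, -1.1326)  len=0.0390
  (v1,v6,v2) [+-+] → (0.8069, 0.0386324, -1.1326)–(0.8069, 0.407237, -0.922488)  len=0.4243
  (v2,v6,v7) [+-+] → (0.8069, 0.407237, -0.922488)–(0.8069, 0.8069, -0.694613)  len=0.4601
  (v4,v8,v9) [++-] → (0.8069, 0.8069, 0.694613)–(0.8069, 0.0386324, 1.1326)  len=0.8843
  (v4,v9,v5) [+--] → (0.8069, 0.0386324, 1.1326)–(0.8069, 0, 1.1378)  len=0.0390
  (v6,v10,v7) [--+] → (0.8069, 0.924545, -0.532674)–(0.8069, 0.8069, -0.694613)  len=0.2002
  (v7,v10,v11) [+--] → (0.8069, 0.924545, -0.532674)–(0.8069, 0.997256, -0.4326)  len=0.1237
  (v7,v11,v8) [+-+] → (0.8069, 0.997256, -0.4326)–(0.8069, 0.997256, 0.308908)  len=0.7415
  (v8,v11,v12) [+--] → (0.8069, 0.997256, 0.308908)–(0.8069, 0.997256, 0.4326)  len=0.1237
  (v8,v12,v9) [+--] → (0.8069, 0.997256, 0.4326)–(0.8069, 0.8069, 0.694613)  len=0.3239
  (v27,v30,v31) [--+] → (0.8069, -0.8069, -0.694613)–(0.8069, -0.997256, -0.4326)  len=0.3239
  (v27,v31,v28) [-+-] → (0.8069, -0.997256, -0.4326)–(0.8069, -0.997256, -0.308908)  len=0.1237
  (v28,v31,v32) [-++] → (0.8069, -0.997256, -0.308908)–(0.8069, -0.997256, 0.4326)  len=0.7415
  (v28,v32,v29) [-+-] → (0.8069, -0.997256, 0.4326)–(0.8069, -0.924545, 0.532674)  len=0.1237
  (v29,v32,v33) [-+-] → (0.8069, -0.924545, 0.532674)–(0.8069, -0.8069, 0.694613)  len=0.2002
  (v30,v0,v1) [--+] → (0.8069, 0, -1.1378)–(0.8069, -0.0386324, -1.1326)  len=0.0390
  (v30,v1,v31) [-++] → (0.8069, -0.0386324, -1.1326)–(0.8069, -0.8069, -0.694613)  len=0.8843
  (v32,v3,v33) [++-] → (0.8069, -0.407237, 0.922488)–(0.8069, -0.8069, 0.694613)  len=0.4601
  (v33,v3,v4) [-++] → (0.8069, -0.407237, 0.922488)–(0.8069, -0.0386324, 1.1326)  len=0.4243
  (v33,v4,v5) [-+-] → (0.8069, -0.0386324, 1.1326)–(0.8069, 0, 1.1378)  len=0.0390

Chained into 1 loop(s):
  loop 1: 20 segments, perimeter = 6.7192
Total perimeter = 6.719

loops=1 perimeter=6.719


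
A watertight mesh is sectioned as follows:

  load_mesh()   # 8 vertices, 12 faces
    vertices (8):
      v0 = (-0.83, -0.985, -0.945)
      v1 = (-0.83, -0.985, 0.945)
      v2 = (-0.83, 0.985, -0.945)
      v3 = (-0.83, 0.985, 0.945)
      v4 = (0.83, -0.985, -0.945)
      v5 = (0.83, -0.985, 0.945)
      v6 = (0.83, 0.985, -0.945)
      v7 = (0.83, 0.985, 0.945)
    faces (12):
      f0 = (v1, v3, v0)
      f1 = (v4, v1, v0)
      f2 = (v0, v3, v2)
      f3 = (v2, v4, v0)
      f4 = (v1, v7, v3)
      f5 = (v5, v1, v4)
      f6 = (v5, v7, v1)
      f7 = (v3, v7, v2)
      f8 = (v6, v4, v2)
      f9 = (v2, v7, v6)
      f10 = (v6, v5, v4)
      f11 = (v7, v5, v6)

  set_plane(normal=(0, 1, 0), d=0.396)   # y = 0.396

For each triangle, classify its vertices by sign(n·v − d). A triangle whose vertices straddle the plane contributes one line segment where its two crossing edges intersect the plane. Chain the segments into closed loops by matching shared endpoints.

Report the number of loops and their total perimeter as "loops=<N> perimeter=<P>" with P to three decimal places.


loops=1 perimeter=7.100

Straddling triangles (8 of 12):
  (v1,v3,v0) [-+-] → (-0.83, 0.396, 0.945)–(-0.83, 0.396, 0.379919)  len=0.5651
  (v0,v3,v2) [-++] → (-0.83, 0.396, 0.379919)–(-0.83, 0.396, -0.945)  len=1.3249
  (v2,v4,v0) [+--] → (-0.333685, 0.396, -0.945)–(-0.83, 0.396, -0.945)  len=0.4963
  (v1,v7,v3) [-++] → (0.333685, 0.396, 0.945)–(-0.83, 0.396, 0.945)  len=1.1637
  (v5,v7,v1) [-+-] → (0.83, 0.396, 0.945)–(0.333685, 0.396, 0.945)  len=0.4963
  (v6,v4,v2) [+-+] → (0.83, 0.396, -0.945)–(-0.333685, 0.396, -0.945)  len=1.1637
  (v6,v5,v4) [+--] → (0.83, 0.396, -0.379919)–(0.83, 0.396, -0.945)  len=0.5651
  (v7,v5,v6) [+-+] → (0.83, 0.396, 0.945)–(0.83, 0.396, -0.379919)  len=1.3249

Chained into 1 loop(s):
  loop 1: 8 segments, perimeter = 7.1000
Total perimeter = 7.100
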